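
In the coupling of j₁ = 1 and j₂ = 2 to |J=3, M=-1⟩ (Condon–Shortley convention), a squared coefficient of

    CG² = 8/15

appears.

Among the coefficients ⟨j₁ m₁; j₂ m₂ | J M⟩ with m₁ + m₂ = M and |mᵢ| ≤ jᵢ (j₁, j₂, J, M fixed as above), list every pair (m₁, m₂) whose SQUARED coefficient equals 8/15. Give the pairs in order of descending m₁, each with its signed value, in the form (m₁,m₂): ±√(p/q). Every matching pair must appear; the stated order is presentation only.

Admissible pairs with m₁+m₂ = M = -1: (-1,0), (0,-1), (1,-2)
  (m₁,m₂)=(1,-2): CG² = 1/15, CG = +√(1/15)
  (m₁,m₂)=(0,-1): CG² = 8/15, CG = +√(8/15)   ← matches the target
  (m₁,m₂)=(-1,0): CG² = 2/5, CG = +√(2/5)
Pairs with CG² = 8/15: (0,-1): +√(8/15)

(0,-1): +√(8/15)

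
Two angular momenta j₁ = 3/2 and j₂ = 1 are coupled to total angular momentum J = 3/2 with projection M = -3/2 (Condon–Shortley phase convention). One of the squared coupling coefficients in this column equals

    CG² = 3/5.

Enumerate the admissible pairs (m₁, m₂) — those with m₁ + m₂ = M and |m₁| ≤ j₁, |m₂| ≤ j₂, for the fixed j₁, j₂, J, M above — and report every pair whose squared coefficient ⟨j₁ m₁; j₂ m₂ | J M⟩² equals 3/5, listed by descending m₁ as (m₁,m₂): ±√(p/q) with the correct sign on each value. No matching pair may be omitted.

(-3/2,0): −√(3/5)

Admissible pairs with m₁+m₂ = M = -3/2: (-3/2,0), (-1/2,-1)
  (m₁,m₂)=(-1/2,-1): CG² = 2/5, CG = +√(2/5)
  (m₁,m₂)=(-3/2,0): CG² = 3/5, CG = −√(3/5)   ← matches the target
Pairs with CG² = 3/5: (-3/2,0): −√(3/5)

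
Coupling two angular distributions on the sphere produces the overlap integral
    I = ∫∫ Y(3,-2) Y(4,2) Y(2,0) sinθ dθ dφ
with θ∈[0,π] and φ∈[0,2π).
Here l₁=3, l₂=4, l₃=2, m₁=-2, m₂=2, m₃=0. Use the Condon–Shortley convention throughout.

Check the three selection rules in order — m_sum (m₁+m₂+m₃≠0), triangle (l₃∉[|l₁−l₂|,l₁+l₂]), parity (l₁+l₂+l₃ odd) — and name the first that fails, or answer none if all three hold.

parity

azimuthal sum: -2 + 2 + 0 = 0  ✓
1 ≤ 2 ≤ 7 (triangle on l)  ✓
L = 3 + 4 + 2 = 9 (odd)  ✗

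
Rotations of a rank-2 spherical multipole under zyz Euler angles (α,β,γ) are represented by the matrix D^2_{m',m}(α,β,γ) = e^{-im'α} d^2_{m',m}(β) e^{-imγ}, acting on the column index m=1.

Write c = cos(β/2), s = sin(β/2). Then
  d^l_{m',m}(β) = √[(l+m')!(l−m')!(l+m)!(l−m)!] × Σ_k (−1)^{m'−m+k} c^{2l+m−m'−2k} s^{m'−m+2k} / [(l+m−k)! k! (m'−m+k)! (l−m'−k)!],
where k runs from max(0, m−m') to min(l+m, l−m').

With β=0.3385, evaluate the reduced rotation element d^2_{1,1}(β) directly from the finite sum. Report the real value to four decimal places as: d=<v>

d=0.8614

d^2_{1,1}(β=0.3385) via the finite sum:
c=cos(0.338500/2)=0.985711, s=sin(0.338500/2)=0.168443; N=√[6·1·6·1]=6.000000
k∈{0,1} keeps every argument non-negative
  k=0: (−1)^0·6.0000/(6)·0.9857^4·0.1684^0 = +0.944059
  k=1: (−1)^1·6.0000/(2)·0.9857^2·0.1684^2 = -0.082704
d^2_{1,1}(0.3385) = +0.944059 -0.082704 = +0.861355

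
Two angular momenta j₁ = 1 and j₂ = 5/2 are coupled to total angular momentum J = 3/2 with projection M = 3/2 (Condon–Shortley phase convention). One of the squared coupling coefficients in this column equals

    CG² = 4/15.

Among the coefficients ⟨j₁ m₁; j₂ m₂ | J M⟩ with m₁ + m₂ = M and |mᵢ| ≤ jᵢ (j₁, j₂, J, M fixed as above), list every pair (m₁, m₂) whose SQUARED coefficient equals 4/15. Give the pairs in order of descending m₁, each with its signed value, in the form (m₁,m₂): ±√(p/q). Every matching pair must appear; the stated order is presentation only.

Admissible pairs with m₁+m₂ = M = 3/2: (-1,5/2), (0,3/2), (1,1/2)
  (m₁,m₂)=(1,1/2): CG² = 1/15, CG = +√(1/15)
  (m₁,m₂)=(0,3/2): CG² = 4/15, CG = −√(4/15)   ← matches the target
  (m₁,m₂)=(-1,5/2): CG² = 2/3, CG = +√(2/3)
Pairs with CG² = 4/15: (0,3/2): −√(4/15)

(0,3/2): −√(4/15)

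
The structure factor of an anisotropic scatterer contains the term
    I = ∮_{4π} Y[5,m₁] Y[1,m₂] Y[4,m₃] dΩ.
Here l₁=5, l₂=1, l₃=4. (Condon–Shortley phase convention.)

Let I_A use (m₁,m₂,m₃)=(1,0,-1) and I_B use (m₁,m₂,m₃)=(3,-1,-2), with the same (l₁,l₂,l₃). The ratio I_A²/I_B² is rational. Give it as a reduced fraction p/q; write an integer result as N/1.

6/7

Same 5,1,4: normalisation and zero-m 3j drop out of the ratio.
A: Δ: 2! 8! 0! / 11! → 1/495; sum: t=1:−1/720 = -1/720; 3j²(5 1 4; 1 0 -1) = Δ·Π!·Σ² = 8/165  (sign +1)
B: Δ: 2! 8! 0! / 11! → 1/495; sum: t=0:+1/2880 = 1/2880; 3j²(5 1 4; 3 -1 -2) = Δ·Π!·Σ² = 28/495  (sign +1)
I_A²/I_B² = (8/165)/(28/495) = 6/7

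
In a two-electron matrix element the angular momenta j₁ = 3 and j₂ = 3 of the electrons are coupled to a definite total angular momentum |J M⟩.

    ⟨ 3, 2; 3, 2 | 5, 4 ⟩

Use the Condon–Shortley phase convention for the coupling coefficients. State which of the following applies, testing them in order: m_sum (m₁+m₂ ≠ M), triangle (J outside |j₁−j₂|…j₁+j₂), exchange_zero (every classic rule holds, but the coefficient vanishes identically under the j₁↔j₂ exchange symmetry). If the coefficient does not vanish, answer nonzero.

exchange_zero

m-sum: m₁+m₂ = 2+2 = 4, M = 4  ✓
triangle: |j₁−j₂| = 0 ≤ J = 5 ≤ j₁+j₂ = 6  ✓
exchange: j₁=j₂ and m₁=m₂, and (−1)^(j₁+j₂−J) = (−1)^1 = −1 forces ⟨j₁m₁;j₂m₂|JM⟩ = −⟨j₂m₂;j₁m₁|JM⟩ = −⟨j₁m₁;j₂m₂|JM⟩ ⇒ the coefficient vanishes identically
Racah sum check: Σ_k collapses to 0 ⇒ CG = 0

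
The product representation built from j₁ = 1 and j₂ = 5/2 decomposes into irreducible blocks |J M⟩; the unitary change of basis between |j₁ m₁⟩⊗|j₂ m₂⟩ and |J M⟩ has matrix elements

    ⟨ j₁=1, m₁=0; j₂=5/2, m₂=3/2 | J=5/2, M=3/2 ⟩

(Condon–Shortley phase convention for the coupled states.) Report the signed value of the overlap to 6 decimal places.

triangle: 1!*1!*4!/7! = 24/5040
(j±m)!: 1!*1!*4!*1!*4!*1! = 576
prefactor² = (2J+1)*Δ*N² = 576/35
  k=0: +1/(0!*1!*1!*4!*0!*0!) = 1/24
  k=1: −1/(1!*0!*0!*3!*1!*1!) = -1/6
Σ = -1/8  ⇒  CG² = 576/35*(-1/8)² = 9/35
CG = −√(9/35) = -0.507093

-0.507093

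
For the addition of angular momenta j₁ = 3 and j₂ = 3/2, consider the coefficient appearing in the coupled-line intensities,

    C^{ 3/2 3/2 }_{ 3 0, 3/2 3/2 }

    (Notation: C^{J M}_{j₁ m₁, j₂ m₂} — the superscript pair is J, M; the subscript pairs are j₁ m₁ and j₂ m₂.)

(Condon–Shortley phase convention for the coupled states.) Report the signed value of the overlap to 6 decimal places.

√[4·3!3!0!/7! · 3!3!3!0!3!0!] = √(1296/35)
  +(−1)^3/∏(3,0,0,0,3,0)! = -1/36  (running -1/36)
⟨..|..⟩ = √(1296/35)·(-1/36) = -0.169031

−√(1/35) = -0.169031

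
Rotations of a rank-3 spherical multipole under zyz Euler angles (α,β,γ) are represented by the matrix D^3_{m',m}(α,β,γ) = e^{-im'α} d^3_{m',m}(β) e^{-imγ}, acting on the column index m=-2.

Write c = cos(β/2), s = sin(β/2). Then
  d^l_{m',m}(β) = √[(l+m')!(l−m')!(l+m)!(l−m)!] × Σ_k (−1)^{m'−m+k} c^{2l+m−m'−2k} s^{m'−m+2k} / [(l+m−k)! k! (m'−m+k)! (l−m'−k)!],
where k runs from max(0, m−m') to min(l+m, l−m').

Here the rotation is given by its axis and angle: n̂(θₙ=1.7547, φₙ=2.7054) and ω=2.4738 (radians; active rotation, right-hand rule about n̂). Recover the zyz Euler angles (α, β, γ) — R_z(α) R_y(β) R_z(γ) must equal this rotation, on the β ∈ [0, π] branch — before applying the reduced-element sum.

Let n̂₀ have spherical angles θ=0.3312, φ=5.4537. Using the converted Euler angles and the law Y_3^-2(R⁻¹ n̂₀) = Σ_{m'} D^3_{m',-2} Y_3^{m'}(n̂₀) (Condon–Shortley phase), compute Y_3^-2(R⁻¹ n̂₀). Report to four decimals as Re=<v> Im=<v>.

Re=0.2062 Im=-0.3179

Axis–angle → zyz. n̂ = (sinθₙcosφₙ, sinθₙsinφₙ, cosθₙ) = (-0.891083, +0.415367, -0.182869), ω = 2.4738.
R = I cosω + sinω [n̂]ₓ + (1−cosω) n̂n̂ᵀ gives
  R = [+0.632302, -0.547505, +0.548117; -0.773989, -0.477192, +0.416208; +0.033681, -0.687406, -0.725492]
β = atan2(√(R₁₃²+R₂₃²), R₃₃) = 2.382545; α = atan2(R₂₃, R₁₃) mod 2π = 0.649453; γ = atan2(R₃₂, −R₃₁) mod 2π = 4.663431
Need the full column D^3_{m',-2} for m'=−3..3 at α=0.6495, β=2.3825, γ=4.6634.
cos(β/2)=0.370478, sin(β/2)=0.928841
d^3_{-3,-2}: single k=1 term ⇒ +0.015879;  D = +0.004383-0.015262i
d^3_{-2,-2}: k∈[0..1] ⇒ +0.002586 -0.081265 = -0.078679;  D = +0.028437+0.073360i
d^3_{-1,-2}: k∈[0..1] ⇒ -0.020500 +0.257716 = +0.237216;  D = -0.202042-0.124301i
d^3_{0,-2}: k∈[0..1] ⇒ +0.089021 -0.559566 = -0.470545;  D = +0.468291-0.046000i
d^3_{1,-2}: k∈[0..1] ⇒ -0.257716 +0.809972 = +0.552255;  D = -0.405068+0.375374i
d^3_{2,-2}: k∈[0..1] ⇒ +0.510812 -0.642168 = -0.131356;  D = +0.022738-0.129373i
d^3_{3,-2}: single k=0 term ⇒ -0.627401;  D = -0.287202-0.557806i
Y_3^{m'}(θ=0.3312,φ=5.4537) and Σ D·Y over m':
  (+0.0044-0.0153i)·(-0.0114+0.0087i)  (+0.0284+0.0734i)·(-0.0090+0.1018i)  (-0.2020-0.1243i)·(+0.2463+0.2691i)  (+0.4683-0.0460i)·(+0.5192+0.0000i)  (-0.4051+0.3754i)·(-0.2463+0.2691i)  (+0.0227-0.1294i)·(-0.0090-0.1018i)  (-0.2872-0.5578i)·(+0.0114+0.0087i)
Y_3^-2(R⁻¹ n̂) = +0.206174-0.317891i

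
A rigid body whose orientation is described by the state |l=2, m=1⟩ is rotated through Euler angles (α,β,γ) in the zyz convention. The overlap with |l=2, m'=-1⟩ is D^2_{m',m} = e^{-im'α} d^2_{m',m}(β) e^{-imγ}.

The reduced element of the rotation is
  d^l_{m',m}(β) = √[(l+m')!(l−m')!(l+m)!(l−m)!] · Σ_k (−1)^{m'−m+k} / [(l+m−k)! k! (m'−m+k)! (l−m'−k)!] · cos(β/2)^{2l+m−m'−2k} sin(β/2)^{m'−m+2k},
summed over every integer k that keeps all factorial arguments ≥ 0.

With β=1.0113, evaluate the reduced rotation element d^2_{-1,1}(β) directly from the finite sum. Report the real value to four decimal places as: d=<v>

d^2_{-1,1}(β=1.0113) via the finite sum:
c=cos(1.011300/2)=0.874860, s=sin(1.011300/2)=0.484376; N=√[1·6·6·1]=6.000000
The bounds max(0,m−m')=2 and min(l+m,l−m')=3 give 2 terms
  k=2: (−1)^0·6.0000/(2)·0.8749^2·0.4844^2 = +0.538721
  k=3: (−1)^1·6.0000/(6)·0.8749^0·0.4844^4 = -0.055047
d^2_{-1,1}(1.0113) = +0.538721 -0.055047 = +0.483674

d=0.4837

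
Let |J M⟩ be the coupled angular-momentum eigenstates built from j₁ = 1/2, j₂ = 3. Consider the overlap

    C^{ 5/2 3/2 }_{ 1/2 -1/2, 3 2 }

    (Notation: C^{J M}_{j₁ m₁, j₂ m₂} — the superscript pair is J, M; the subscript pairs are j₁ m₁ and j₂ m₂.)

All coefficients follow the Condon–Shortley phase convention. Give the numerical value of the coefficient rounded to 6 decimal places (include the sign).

-0.845154  (= −√(5/7))

triangle: 1!*0!*5!/7! = 120/5040
(j±m)!: 0!*1!*5!*1!*4!*1! = 2880
prefactor² = (2J+1)*Δ*N² = 2880/7
  k=1: −1/(1!*0!*0!*4!*0!*1!) = -1/24
Σ = -1/24  ⇒  CG² = 2880/7*(-1/24)² = 5/7
CG = −√(5/7) = -0.845154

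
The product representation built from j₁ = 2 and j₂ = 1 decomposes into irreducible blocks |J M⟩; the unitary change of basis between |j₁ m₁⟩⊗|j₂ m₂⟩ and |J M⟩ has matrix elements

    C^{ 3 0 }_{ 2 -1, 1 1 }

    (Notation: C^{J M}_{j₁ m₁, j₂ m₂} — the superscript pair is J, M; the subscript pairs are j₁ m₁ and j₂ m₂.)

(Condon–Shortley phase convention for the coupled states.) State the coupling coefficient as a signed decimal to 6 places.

+√(1/5) = +0.447214

j₁+j₂−J=0  J+j₁−j₂=4  J−j₁+j₂=2  j₁+j₂+J+1=7
(j₁±m₁, j₂±m₂, J±M) = (1,3,2,0,3,3)
P² = 144/5
sum k=0..0:
  [0] +1/12 = 1/12
S = 1/12
C² = P²·S² = 1/5 ; C = +0.447214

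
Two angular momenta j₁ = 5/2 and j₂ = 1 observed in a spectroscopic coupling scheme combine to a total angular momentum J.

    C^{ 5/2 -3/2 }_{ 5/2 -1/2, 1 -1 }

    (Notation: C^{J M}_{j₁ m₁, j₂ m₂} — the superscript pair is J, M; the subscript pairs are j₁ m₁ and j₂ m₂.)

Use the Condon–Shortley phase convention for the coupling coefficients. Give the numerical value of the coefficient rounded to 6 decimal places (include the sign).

+√(16/35) = +0.676123

triangle: 1!×4!×1!/7! = 24/5040
(j±m)!: 2!×3!×0!×2!×1!×4! = 576
prefactor² = (2J+1)×Δ×N² = 576/35
  k=0: +1/(0!×1!×3!×0!×1!×1!) = 1/6
Σ = 1/6  ⇒  CG² = 576/35×(1/6)² = 16/35
CG = +√(16/35) = +0.676123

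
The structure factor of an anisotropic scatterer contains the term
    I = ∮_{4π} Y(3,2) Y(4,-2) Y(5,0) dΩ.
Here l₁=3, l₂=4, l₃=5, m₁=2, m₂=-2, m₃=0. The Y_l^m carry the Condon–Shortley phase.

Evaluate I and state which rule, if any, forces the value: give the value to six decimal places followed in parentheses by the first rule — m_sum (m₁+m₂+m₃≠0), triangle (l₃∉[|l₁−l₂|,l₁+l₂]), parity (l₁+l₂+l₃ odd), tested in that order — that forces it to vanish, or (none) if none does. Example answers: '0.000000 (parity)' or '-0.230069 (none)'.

-0.171327 (none)

m-sum 0 ✓  L=12 even ✓  1≤5≤7 ✓
Π(2lᵢ+1) = 7×9×11 = 693
triangle coeff Δ(3,4,5) = 1/180180
Σ_t [0,2]: t=0:+1/576 t=1:−1/144 t=2:+1/576 = -1/288
(3j)²=20/1001 [(3 4 5; 0 0 0)], sign=+1
Σ_t [0,1]: t=0:+1/576 t=1:−1/2880 = 1/720
(3j)²=80/3003 [(3 4 5; 2 -2 0)], sign=-1
⇒ 4πI² = 4800/13013
I = (-1)√(4800/13013/(4π)) = -0.17132746
No selection rule forces the value: the integral is nonzero (none).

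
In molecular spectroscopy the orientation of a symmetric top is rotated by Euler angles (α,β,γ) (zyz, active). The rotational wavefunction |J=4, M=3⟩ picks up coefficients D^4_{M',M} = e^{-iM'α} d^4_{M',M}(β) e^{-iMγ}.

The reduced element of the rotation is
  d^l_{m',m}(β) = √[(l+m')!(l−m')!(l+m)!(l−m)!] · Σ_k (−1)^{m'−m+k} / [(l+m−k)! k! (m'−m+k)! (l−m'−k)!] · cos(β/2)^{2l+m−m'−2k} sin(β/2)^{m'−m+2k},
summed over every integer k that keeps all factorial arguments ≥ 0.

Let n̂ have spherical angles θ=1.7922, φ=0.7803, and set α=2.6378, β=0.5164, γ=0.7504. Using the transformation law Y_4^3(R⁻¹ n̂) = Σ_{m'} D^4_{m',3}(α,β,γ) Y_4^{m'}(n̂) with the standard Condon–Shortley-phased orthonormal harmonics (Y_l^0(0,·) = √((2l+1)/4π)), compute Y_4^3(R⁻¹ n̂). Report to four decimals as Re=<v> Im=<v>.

Need the full column D^4_{m',3} for m'=−4..4 at α=2.6378, β=0.5164, γ=0.7504.
cos(β/2)=0.966851, sin(β/2)=0.255341
d^4_{-4,3}: single k=7 term ⇒ +0.000194;  D = -0.000083+0.000175i
d^4_{-3,3}: k∈[6..7] ⇒ +0.001814 -0.000018 = +0.001796;  D = +0.001460-0.001045i
d^4_{-2,3}: k∈[5..6] ⇒ +0.011012 -0.000256 = +0.010756;  D = -0.010682+0.001258i
d^4_{-1,3}: k∈[4..5] ⇒ +0.049140 -0.002056 = +0.047084;  D = +0.043609+0.017753i
d^4_{0,3}: k∈[3..4] ⇒ +0.166426 -0.011608 = +0.154819;  D = -0.097397-0.120343i
d^4_{1,3}: k∈[2..3] ⇒ +0.422735 -0.049140 = +0.373594;  D = +0.065638+0.367783i
d^4_{2,3}: k∈[1..2] ⇒ +0.754573 -0.157886 = +0.596687;  D = +0.191761-0.565034i
d^4_{3,3}: k∈[0..1] ⇒ +0.763619 -0.372817 = +0.390802;  D = -0.288642+0.263462i
d^4_{4,3}: single k=0 term ⇒ -0.570404;  D = -0.554589+0.133385i
Y_4^{m'}(θ=1.7922,φ=0.7803) and Σ D·Y over m':
  (-0.0001+0.0002i)·(-0.4008-0.0082i)  (+0.0015-0.0010i)·(+0.1777+0.1832i)  (-0.0107+0.0013i)·(-0.0022+0.2109i)  (+0.0436+0.0178i)·(+0.1918-0.1898i)  (-0.0974-0.1203i)·(+0.1729+0.0000i)  (+0.0656+0.3678i)·(-0.1918-0.1898i)  (+0.1918-0.5650i)·(-0.0022-0.2109i)  (-0.2886+0.2635i)·(-0.1777+0.1832i)  (-0.5546+0.1334i)·(-0.4008+0.0082i)
Y_4^3(R⁻¹ n̂) = +0.156993-0.307840i

Re=0.1570 Im=-0.3078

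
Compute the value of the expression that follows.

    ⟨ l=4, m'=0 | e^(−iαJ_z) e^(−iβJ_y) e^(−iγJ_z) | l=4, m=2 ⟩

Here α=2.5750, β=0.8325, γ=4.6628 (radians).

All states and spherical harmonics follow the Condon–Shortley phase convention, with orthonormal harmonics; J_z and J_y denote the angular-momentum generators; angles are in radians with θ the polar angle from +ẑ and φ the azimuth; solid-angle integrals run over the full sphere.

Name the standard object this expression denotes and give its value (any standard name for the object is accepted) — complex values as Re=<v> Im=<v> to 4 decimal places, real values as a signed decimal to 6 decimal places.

This is a Wigner D-matrix element — the rotation-matrix element ⟨l m'| R(α,β,γ) |l m⟩ in the angular-momentum basis.
D^4_{0,2}(2.5750,0.8325,4.6628) = e^{-i·0·2.5750}·d^4_{0,2}(0.8325)·e^{-i·2·4.6628}. Compute d first:
With c≡cos(β/2)=0.914612 and s≡sin(β/2)=0.404334, N=[24·24·720·2]^{1/2}=910.735966
k: max(0,(2)−(0))=2 … min(4+(2),4−(0))=4
  k=2: (−1)^0·910.7360/(96)·0.9146^6·0.4043^2 = +0.907864
  k=3: (−1)^1·910.7360/(36)·0.9146^4·0.4043^4 = -0.473147
  k=4: (−1)^2·910.7360/(96)·0.9146^2·0.4043^6 = +0.034676
d^4_{0,2}(0.8325) = +0.907864 -0.473147 +0.034676 = +0.469394
D = (+1.000000+0.000000i)·(+0.469394)·(-0.995086-0.099015i) = -0.467087-0.046477i

Wigner D-matrix element, Re=-0.4671 Im=-0.0465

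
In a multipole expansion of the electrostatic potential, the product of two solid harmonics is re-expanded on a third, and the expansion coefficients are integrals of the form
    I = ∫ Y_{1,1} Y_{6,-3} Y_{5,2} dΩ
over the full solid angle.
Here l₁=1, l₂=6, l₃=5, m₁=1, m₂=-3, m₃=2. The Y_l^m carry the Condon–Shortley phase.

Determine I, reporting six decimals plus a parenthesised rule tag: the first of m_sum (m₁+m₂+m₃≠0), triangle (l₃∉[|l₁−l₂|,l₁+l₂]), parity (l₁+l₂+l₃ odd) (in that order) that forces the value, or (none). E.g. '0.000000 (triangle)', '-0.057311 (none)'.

-0.245154 (none)

Rules hold: Σm=0, L=12 even, 5≤5≤7.
N = 3·13·11 = 429
Δ = 2!·0!·10!/13! = 1/858
Racah Σ t=1..1: t=1:−1/14400 = -1/14400
⇒ 3j(1 6 5; 0 0 0)² = 6/143, sgn +1
Racah Σ t=0..0: t=0:+1/60480 = 1/60480
⇒ 3j(1 6 5; 1 -3 2)² = 6/143, sgn -1
4πI² = N·(3j₀)²·(3jₘ)² = 108/143
I = -1·√(0.755245/4π) = -0.24515397
No selection rule forces the value: the integral is nonzero (none).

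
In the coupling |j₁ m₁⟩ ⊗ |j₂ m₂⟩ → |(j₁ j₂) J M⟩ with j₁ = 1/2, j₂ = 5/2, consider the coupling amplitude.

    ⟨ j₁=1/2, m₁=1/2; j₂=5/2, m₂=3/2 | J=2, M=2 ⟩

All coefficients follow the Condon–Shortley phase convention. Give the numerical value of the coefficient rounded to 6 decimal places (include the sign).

+0.408248  (= +√(1/6))

j₁+j₂−J=1  J+j₁−j₂=0  J−j₁+j₂=4  j₁+j₂+J+1=6
(j₁±m₁, j₂±m₂, J±M) = (1,0,4,1,4,0)
P² = 96
sum k=0..0:
  [0] +1/24 = 1/24
S = 1/24
C² = P²·S² = 1/6 ; C = +0.408248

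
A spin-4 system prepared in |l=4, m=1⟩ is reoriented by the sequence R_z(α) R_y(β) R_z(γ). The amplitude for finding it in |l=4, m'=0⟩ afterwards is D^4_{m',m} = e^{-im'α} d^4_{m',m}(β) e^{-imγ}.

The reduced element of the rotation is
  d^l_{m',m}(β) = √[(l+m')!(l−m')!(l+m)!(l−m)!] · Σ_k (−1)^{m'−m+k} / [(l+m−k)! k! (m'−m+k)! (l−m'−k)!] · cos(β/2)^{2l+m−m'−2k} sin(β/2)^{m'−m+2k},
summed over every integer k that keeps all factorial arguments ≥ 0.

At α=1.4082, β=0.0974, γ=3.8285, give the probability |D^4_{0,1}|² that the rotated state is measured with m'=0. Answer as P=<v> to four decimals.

P=0.0453

First d^4_{0,1}(β=0.0974), then the phase factors e^{-i(0)α} and e^{-i(1)γ}:
c=cos(0.097400/2)=0.998814, s=sin(0.097400/2)=0.048681; N=√[24·24·120·6]=643.987578
Admissible k: 1..4 (factorial args all ≥0)
  k=1: (−1)^0·643.9876/(144)·0.9988^7·0.0487^1 = +0.215907
  k=2: (−1)^1·643.9876/(24)·0.9988^5·0.0487^3 = -0.003077
  k=3: (−1)^2·643.9876/(24)·0.9988^3·0.0487^5 = +0.000007
  k=4: (−1)^3·643.9876/(144)·0.9988^1·0.0487^7 = -0.000000
d^4_{0,1}(0.0974) = +0.215907 -0.003077 +0.000007 -0.000000 = +0.212837
|D^4_{0,1}|² = |d^4_{0,1}(β)|² = (+0.212837)² = 0.045299 (the z-rotation phases have unit modulus)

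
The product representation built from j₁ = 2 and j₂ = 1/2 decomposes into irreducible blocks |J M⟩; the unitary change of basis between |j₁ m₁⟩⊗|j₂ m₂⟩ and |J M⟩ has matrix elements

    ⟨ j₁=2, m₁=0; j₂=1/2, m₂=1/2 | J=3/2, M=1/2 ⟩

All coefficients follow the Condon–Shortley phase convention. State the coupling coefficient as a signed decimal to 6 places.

triangle: 1!·3!·0!/5! = 6/120
(j±m)!: 2!·2!·1!·0!·2!·1! = 8
prefactor² = (2J+1)·Δ·N² = 8/5
  k=1: −1/(1!·0!·1!·0!·2!·0!) = -1/2
Σ = -1/2  ⇒  CG² = 8/5·(-1/2)² = 2/5
CG = −√(2/5) = -0.632456

-0.632456  (= −√(2/5))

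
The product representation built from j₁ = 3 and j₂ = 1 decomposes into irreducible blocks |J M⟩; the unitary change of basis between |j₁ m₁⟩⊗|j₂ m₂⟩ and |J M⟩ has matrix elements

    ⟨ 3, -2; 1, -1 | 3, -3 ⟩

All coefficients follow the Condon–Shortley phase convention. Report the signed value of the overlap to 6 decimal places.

+√(1/4) = +0.500000

√[7·1!5!1!/8! · 1!5!0!2!0!6!] = √(3600)
  +(−1)^0/∏(0,1,5,0,0,1)! = 1/120  (running 1/120)
⟨..|..⟩ = √(3600)·(1/120) = +0.500000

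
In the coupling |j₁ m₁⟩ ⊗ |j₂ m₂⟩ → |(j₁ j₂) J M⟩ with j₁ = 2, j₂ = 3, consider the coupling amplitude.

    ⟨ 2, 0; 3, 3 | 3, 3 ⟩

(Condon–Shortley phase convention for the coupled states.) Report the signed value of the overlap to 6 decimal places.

+0.645497  (= +√(5/12))

j₁+j₂−J=2  J+j₁−j₂=2  J−j₁+j₂=4  j₁+j₂+J+1=9
(j₁±m₁, j₂±m₂, J±M) = (2,2,6,0,6,0)
P² = 3840
sum k=2..2:
  [2] +1/96 = 1/96
S = 1/96
C² = P²·S² = 5/12 ; C = +0.645497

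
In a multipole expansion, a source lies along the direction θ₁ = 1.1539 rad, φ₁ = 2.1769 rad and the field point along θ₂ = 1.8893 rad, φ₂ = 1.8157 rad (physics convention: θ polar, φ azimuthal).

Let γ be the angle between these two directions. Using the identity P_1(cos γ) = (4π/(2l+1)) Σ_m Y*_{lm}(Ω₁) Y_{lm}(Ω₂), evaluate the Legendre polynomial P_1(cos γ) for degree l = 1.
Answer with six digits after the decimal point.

Expand P_1 via completeness: Σ_{m} conj(Y_{1,m}) at Ω₁ times Y_{1,m} at Ω₂ —
  [-1]  conj(Y_{1,-1})(Ω₁) = (-0.179960, 0.259632) ; Y_{1,-1}(Ω₂) = (-0.079556, -0.318327) ; Δ = (0.096965, 0.036631)
  [+0]  conj(Y_{1,0})(Ω₁) = (0.197847, -0.000000) ; Y_{1,0}(Ω₂) = (-0.153004, 0.000000) ; Δ = (-0.030271, 0.000000)
  [+1]  conj(Y_{1,1})(Ω₁) = (0.179960, 0.259632) ; Y_{1,1}(Ω₂) = (0.079556, -0.318327) ; Δ = (0.096965, -0.036631)
Σ over m = (0.163658, 0.000000); ×(4π/3) → (0.685530, 0.000000). Real part: 0.685530

0.685530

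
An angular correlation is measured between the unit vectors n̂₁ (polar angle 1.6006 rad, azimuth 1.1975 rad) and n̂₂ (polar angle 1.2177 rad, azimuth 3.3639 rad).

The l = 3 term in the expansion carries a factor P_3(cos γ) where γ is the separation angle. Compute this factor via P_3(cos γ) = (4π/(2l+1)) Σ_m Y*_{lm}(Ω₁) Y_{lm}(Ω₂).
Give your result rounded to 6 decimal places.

Term-by-term m-sum for l=3 (normalisation 4π/7 = 1.795196):
  term(m=-3) = +0.140275-0.030782i   from Y*(Ω₁)=-0.375023-0.181577i, Y(Ω₂)=-0.270817+0.213203i
  term(m=-2) = +0.003508-0.008793i   from Y*(Ω₁)=+0.022334-0.020664i, Y(Ω₂)=+0.280896-0.133827i
  term(m=-1) = -0.021999-0.032461i   from Y*(Ω₁)=-0.117284-0.299454i, Y(Ω₂)=+0.118932-0.026884i
  term(m=+0) = -0.010326+0.000000i   from Y*(Ω₁)=+0.033312-0.000000i, Y(Ω₂)=-0.309981+0.000000i
  term(m=+1) = -0.021999+0.032461i   from Y*(Ω₁)=+0.117284-0.299454i, Y(Ω₂)=-0.118932-0.026884i
  term(m=+2) = +0.003508+0.008793i   from Y*(Ω₁)=+0.022334+0.020664i, Y(Ω₂)=+0.280896+0.133827i
  term(m=+3) = +0.140275+0.030782i   from Y*(Ω₁)=+0.375023-0.181577i, Y(Ω₂)=+0.270817+0.213203i
Σ over m = +0.233242+0.000000i; ×(4π/7) → +0.418715+0.000000i. Real part: 0.418715

0.418715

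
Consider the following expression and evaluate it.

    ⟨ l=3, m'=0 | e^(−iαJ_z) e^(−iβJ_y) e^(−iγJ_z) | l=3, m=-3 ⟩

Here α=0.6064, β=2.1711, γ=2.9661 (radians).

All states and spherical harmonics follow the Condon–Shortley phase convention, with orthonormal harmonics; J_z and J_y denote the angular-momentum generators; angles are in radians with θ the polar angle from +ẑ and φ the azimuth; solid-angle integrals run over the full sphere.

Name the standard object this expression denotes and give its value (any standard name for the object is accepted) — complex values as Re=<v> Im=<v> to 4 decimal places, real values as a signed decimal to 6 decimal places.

This is a Wigner D-matrix element — the rotation-matrix element ⟨l m'| R(α,β,γ) |l m⟩ in the angular-momentum basis.
D^3_{0,-3}(0.6064,2.1711,2.9661) = e^{-i·0·0.6064}·d^3_{0,-3}(2.1711)·e^{-i·-3·2.9661}. Compute d first:
Half-angle: c=0.466426, s=0.884560. N=√(6·6·1·720)=160.996894
The bounds max(0,m−m')=0 and min(l+m,l−m')=0 give 1 term
  k=0: (−1)^3·160.9969/(36)·0.4664^3·0.8846^3 = -0.314084
d^3_{0,-3}(2.1711) = -0.314084
D = (+1.000000+0.000000i)·(-0.314084)·(-0.864582+0.502491i) = +0.271552-0.157825i

Wigner D-matrix element, Re=0.2716 Im=-0.1578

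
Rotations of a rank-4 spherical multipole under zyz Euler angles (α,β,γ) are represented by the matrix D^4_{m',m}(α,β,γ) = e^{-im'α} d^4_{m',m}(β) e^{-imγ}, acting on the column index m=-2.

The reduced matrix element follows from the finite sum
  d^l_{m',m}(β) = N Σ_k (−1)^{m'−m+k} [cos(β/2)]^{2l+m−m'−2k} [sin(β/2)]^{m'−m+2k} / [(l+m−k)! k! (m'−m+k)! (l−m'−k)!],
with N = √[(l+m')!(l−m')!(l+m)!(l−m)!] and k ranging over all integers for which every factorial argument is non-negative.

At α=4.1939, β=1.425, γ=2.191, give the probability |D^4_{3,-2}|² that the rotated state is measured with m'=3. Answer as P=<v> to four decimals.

P=0.1903

Split into d^4_{3,-2}(β=1.4250) × two z-phases.
c=cos(1.425000/2)=0.756730, s=sin(1.425000/2)=0.653728; N=√[5040·1·2·720]=2693.993318
The bounds max(0,m−m')=0 and min(l+m,l−m')=1 give 2 terms
  k=0: (−1)^5·2693.9933/(240)·0.7567^3·0.6537^5 = -0.580754
  k=1: (−1)^6·2693.9933/(720)·0.7567^1·0.6537^7 = +0.144472
d^4_{3,-2}(1.4250) = -0.580754 +0.144472 = -0.436282
|D^4_{3,-2}|² = |d^4_{3,-2}(β)|² = (-0.436282)² = 0.190342 (the z-rotation phases have unit modulus)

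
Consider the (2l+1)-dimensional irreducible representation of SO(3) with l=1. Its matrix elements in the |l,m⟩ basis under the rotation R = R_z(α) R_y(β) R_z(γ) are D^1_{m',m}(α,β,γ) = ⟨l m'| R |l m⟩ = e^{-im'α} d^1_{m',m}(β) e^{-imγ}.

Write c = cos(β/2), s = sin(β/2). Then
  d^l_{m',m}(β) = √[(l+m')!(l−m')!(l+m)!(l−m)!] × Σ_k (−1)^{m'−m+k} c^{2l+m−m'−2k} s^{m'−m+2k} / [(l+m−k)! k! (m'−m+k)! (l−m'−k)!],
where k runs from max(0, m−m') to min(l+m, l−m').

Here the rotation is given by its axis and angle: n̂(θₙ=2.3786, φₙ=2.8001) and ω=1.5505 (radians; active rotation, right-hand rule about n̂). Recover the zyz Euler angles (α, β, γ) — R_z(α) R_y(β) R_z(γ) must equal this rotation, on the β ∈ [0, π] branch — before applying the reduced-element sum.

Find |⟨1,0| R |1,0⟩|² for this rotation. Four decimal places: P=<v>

P=0.2831

Axis–angle → zyz. n̂ = (sinθₙcosφₙ, sinθₙsinφₙ, cosθₙ) = (-0.651181, +0.231441, -0.722771), ω = 1.5505.
R = I cosω + sinω [n̂]ₓ + (1−cosω) n̂n̂ᵀ gives
  R = [+0.435726, +0.574971, +0.692496; -0.870274, +0.072773, +0.487163; +0.229710, -0.814931, +0.532091]
β = atan2(√(R₁₃²+R₂₃²), R₃₃) = 1.009728; α = atan2(R₂₃, R₁₃) mod 2π = 0.613063; γ = atan2(R₃₂, −R₃₁) mod 2π = 4.437641
First d^1_{0,0}(β=1.0097), then the phase factors e^{-i(0)α} and e^{-i(0)γ}:
Half-angle: c=0.875240, s=0.483688. N=√(1·1·1·1)=1.000000
The bounds max(0,m−m')=0 and min(l+m,l−m')=1 give 2 terms
  k=0: (−1)^0·1.0000/(1)·0.8752^2·0.4837^0 = +0.766045
  k=1: (−1)^1·1.0000/(1)·0.8752^0·0.4837^2 = -0.233955
d^1_{0,0}(1.0097) = +0.766045 -0.233955 = +0.532091
|D^1_{0,0}|² = |d^1_{0,0}(β)|² = (+0.532091)² = 0.283121 (the z-rotation phases have unit modulus)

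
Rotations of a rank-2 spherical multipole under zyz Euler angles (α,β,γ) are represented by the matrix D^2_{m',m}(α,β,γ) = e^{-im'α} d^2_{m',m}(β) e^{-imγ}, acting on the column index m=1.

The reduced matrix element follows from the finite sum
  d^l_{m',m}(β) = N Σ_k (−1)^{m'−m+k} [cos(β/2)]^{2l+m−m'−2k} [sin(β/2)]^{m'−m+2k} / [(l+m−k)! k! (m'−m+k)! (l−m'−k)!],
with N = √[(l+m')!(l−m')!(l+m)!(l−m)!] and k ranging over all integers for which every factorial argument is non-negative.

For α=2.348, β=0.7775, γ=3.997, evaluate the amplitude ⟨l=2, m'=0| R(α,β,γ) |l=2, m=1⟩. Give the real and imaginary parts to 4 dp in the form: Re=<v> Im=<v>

First d^2_{0,1}(β=0.7775), then the phase factors e^{-i(0)α} and e^{-i(1)γ}:
c=cos(0.777500/2)=0.925384, s=sin(0.777500/2)=0.379032; N=√[2·2·6·1]=4.898979
k∈{1,2} keeps every argument non-negative
  k=1: (−1)^0·4.8990/(2)·0.9254^3·0.3790^1 = +0.735727
  k=2: (−1)^1·4.8990/(2)·0.9254^1·0.3790^3 = -0.123431
d^2_{0,1}(0.7775) = +0.735727 -0.123431 = +0.612296
D = (+1.000000+0.000000i)·(+0.612296)·(-0.655911+0.754838i) = -0.401612+0.462184i

Re=-0.4016 Im=0.4622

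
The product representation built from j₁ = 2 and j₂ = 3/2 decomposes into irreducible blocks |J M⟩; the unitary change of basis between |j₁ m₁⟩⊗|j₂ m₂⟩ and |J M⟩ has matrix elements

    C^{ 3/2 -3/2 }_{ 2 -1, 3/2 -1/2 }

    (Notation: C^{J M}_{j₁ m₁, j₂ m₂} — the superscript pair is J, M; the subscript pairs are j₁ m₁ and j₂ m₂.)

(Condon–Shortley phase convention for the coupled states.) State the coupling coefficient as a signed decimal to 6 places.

j₁+j₂−J=2  J+j₁−j₂=2  J−j₁+j₂=1  j₁+j₂+J+1=6
(j₁±m₁, j₂±m₂, J±M) = (1,3,1,2,0,3)
P² = 8/5
sum k=1..1:
  [1] −1/2 = -1/2
S = -1/2
C² = P²·S² = 2/5 ; C = -0.632456

−√(2/5) ≈ -0.632456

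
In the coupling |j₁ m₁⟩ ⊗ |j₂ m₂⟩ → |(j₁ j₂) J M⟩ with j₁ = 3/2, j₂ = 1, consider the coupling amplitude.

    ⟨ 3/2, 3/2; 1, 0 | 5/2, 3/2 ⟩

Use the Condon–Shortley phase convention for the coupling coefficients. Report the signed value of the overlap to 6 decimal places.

√[6·0!3!2!/6! · 3!0!1!1!4!1!] = √(72/5)
  +(−1)^0/∏(0,0,0,1,3,1)! = 1/6  (running 1/6)
⟨..|..⟩ = √(72/5)·(1/6) = +0.632456

+√(2/5) ≈ +0.632456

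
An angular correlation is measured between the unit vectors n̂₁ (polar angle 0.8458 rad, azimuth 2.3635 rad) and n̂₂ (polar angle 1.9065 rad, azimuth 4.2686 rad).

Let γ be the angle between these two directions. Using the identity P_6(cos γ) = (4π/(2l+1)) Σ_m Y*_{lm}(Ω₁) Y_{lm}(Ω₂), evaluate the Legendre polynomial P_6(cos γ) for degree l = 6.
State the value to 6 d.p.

0.329092

Summing Y*_{l m}(θ₁,φ₁)·Y_{l m}(θ₂,φ₂) over m ∈ [−6, 6]; prefactor 4π/(2·6+1) = 0.966644:
  m=-6: Y*=-0.00372 + 0.08487j  Y=0.30376 - 0.15770j  product 0.01225 + 0.02637j
  m=-5: Y*=0.19097 - 0.17750j  Y=0.32978 + 0.24974j  product 0.10731 - 0.01084j
  m=-4: Y*=-0.42954 - 0.01256j  Y=-0.01115 + 0.05380j  product 0.00547 - 0.02297j
  m=-3: Y*=0.23011 + 0.24042j  Y=0.31694 - 0.07737j  product 0.09153 + 0.05840j
  m=-2: Y*=-0.00142 + 0.09743j  Y=0.10353 + 0.12718j  product -0.01254 + 0.00991j
  m=-1: Y*=0.26376 - 0.25993j  Y=0.11735 - 0.24684j  product -0.03321 - 0.09561j
  m=+0: Y*=-0.00615 + 0.00000j  Y=0.18947 + 0.00000j  product -0.00117 + 0.00000j
  m=+1: Y*=-0.26376 - 0.25993j  Y=-0.11735 - 0.24684j  product -0.03321 + 0.09561j
  m=+2: Y*=-0.00142 - 0.09743j  Y=0.10353 - 0.12718j  product -0.01254 - 0.00991j
  m=+3: Y*=-0.23011 + 0.24042j  Y=-0.31694 - 0.07737j  product 0.09153 - 0.05840j
  m=+4: Y*=-0.42954 + 0.01256j  Y=-0.01115 - 0.05380j  product 0.00547 + 0.02297j
  m=+5: Y*=-0.19097 - 0.17750j  Y=-0.32978 + 0.24974j  product 0.10731 + 0.01084j
  m=+6: Y*=-0.00372 - 0.08487j  Y=0.30376 + 0.15770j  product 0.01225 - 0.02637j
Total Σ_m = 0.34045 + 0.00000j. Multiply by 0.966644: 0.32909 + 0.00000j. P_6(cos γ) = 0.329092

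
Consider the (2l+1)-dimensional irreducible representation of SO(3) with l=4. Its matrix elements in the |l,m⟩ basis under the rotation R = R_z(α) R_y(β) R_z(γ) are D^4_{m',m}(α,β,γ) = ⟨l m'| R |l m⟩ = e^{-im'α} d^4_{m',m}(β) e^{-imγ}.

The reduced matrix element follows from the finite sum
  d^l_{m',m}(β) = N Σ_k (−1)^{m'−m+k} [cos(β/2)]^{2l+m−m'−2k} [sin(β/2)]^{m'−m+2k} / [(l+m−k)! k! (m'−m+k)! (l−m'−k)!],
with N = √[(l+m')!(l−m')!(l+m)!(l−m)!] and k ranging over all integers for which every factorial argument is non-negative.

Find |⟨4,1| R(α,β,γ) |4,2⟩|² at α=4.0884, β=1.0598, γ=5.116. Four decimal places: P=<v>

P=0.0609

First d^4_{1,2}(β=1.0598), then the phase factors e^{-i(1)α} and e^{-i(2)γ}:
Half-angle: c=0.862858, s=0.505447. N=√(120·6·720·2)=1018.233765
k∈{1,2,3} keeps every argument non-negative
  k=1: (−1)^0·1018.2338/(240)·0.8629^7·0.5054^1 = +0.763635
  k=2: (−1)^1·1018.2338/(48)·0.8629^5·0.5054^3 = -1.310174
  k=3: (−1)^2·1018.2338/(72)·0.8629^3·0.5054^5 = +0.299717
d^4_{1,2}(1.0598) = +0.763635 -1.310174 +0.299717 = -0.246822
|D^4_{1,2}|² = |d^4_{1,2}(β)|² = (-0.246822)² = 0.060921 (the z-rotation phases have unit modulus)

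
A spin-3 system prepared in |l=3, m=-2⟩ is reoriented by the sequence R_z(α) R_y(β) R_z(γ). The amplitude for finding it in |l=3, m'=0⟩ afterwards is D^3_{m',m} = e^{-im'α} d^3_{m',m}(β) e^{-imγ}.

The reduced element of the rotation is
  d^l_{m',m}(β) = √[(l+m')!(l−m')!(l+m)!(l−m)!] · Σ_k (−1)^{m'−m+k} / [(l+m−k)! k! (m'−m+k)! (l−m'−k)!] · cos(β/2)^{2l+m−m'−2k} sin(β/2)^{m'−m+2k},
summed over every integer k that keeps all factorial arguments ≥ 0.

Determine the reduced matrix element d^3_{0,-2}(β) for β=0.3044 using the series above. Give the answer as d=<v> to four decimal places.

d^3_{0,-2}(β=0.3044) via the finite sum:
With c≡cos(β/2)=0.988440 and s≡sin(β/2)=0.151613, N=[6·6·1·120]^{1/2}=65.726707
Admissible k: 0..1 (factorial args all ≥0)
  k=0: (−1)^2·65.7267/(12)·0.9884^4·0.1516^2 = +0.120181
  k=1: (−1)^3·65.7267/(12)·0.9884^2·0.1516^4 = -0.002828
d^3_{0,-2}(0.3044) = +0.120181 -0.002828 = +0.117353

d=0.1174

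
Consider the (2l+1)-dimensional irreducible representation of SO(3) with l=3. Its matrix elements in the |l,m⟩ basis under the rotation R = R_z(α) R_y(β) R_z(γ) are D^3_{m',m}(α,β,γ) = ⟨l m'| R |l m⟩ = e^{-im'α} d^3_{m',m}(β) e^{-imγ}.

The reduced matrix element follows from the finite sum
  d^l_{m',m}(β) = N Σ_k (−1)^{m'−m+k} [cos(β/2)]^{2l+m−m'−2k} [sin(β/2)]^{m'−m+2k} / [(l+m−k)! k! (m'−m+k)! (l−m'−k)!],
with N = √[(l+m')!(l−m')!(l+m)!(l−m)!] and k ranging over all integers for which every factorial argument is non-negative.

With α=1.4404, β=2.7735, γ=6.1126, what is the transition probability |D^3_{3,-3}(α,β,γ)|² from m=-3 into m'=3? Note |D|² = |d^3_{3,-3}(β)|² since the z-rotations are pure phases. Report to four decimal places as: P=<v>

Split into d^3_{3,-3}(β=2.7735) × two z-phases.
c=cos(2.773500/2)=0.183009, s=sin(2.773500/2)=0.983111; N=√[720·1·1·720]=720.000000
The bounds max(0,m−m')=0 and min(l+m,l−m')=0 give 1 term
  k=0: (−1)^6·720.0000/(720)·0.1830^0·0.9831^6 = +0.902851
d^3_{3,-3}(2.7735) = +0.902851
|D^3_{3,-3}|² = |d^3_{3,-3}(β)|² = (+0.902851)² = 0.815139 (the z-rotation phases have unit modulus)

P=0.8151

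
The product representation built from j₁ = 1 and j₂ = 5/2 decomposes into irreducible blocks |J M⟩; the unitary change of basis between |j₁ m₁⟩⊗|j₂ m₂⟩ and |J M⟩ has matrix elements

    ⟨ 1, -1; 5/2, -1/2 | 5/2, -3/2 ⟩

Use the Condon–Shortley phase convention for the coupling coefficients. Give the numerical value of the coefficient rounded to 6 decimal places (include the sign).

−√(16/35) ≈ -0.676123

√[6·1!1!4!/7! · 0!2!2!3!1!4!] = √(576/35)
  +(−1)^1/∏(1,0,1,1,0,3)! = -1/6  (running -1/6)
⟨..|..⟩ = √(576/35)·(-1/6) = -0.676123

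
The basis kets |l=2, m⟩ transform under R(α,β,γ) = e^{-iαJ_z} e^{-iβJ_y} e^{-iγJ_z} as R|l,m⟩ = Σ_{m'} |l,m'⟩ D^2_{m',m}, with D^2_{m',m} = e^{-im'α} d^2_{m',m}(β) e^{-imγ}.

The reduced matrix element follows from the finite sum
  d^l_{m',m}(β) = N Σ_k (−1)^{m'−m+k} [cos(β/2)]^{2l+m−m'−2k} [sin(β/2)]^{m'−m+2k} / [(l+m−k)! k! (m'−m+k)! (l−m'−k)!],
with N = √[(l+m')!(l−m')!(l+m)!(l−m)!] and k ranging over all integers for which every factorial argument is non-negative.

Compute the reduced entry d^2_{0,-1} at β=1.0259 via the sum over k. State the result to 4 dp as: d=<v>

d=-0.5429

d^2_{0,-1}(β=1.0259) via the finite sum:
c=cos(1.025900/2)=0.871301, s=sin(1.025900/2)=0.490750; N=√[2·2·1·6]=4.898979
k∈{0,1} keeps every argument non-negative
  k=0: (−1)^1·4.8990/(2)·0.8713^3·0.4907^1 = -0.795133
  k=1: (−1)^2·4.8990/(2)·0.8713^1·0.4907^3 = +0.252246
d^2_{0,-1}(1.0259) = -0.795133 +0.252246 = -0.542887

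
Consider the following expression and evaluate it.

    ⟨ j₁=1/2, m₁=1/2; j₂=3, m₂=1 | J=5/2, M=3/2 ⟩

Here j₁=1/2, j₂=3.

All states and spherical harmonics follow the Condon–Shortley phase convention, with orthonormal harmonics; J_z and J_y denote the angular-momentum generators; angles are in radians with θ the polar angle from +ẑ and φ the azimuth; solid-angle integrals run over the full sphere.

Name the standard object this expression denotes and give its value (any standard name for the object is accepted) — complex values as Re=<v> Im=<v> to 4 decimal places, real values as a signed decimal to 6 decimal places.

This is a Clebsch–Gordan (vector-coupling) coefficient.
triangle: 1!·0!·5!/7! = 120/5040
(j±m)!: 1!·0!·4!·2!·4!·1! = 1152
prefactor² = (2J+1)·Δ·N² = 1152/7
  k=0: +1/(0!·1!·0!·4!·0!·1!) = 1/24
Σ = 1/24  ⇒  CG² = 1152/7·(1/24)² = 2/7
CG = +√(2/7) = +0.534522

Clebsch–Gordan coefficient, +√(2/7) ≈ +0.534522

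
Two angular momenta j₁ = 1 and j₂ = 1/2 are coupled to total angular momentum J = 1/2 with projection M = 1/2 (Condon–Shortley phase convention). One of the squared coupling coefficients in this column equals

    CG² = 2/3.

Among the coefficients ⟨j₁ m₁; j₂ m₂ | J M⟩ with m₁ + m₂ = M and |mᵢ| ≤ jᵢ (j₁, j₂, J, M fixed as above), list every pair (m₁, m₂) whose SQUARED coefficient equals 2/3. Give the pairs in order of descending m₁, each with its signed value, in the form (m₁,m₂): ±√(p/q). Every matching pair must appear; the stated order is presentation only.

(1,-1/2): +√(2/3)

Admissible pairs with m₁+m₂ = M = 1/2: (0,1/2), (1,-1/2)
  (m₁,m₂)=(1,-1/2): CG² = 2/3, CG = +√(2/3)   ← matches the target
  (m₁,m₂)=(0,1/2): CG² = 1/3, CG = −√(1/3)
Pairs with CG² = 2/3: (1,-1/2): +√(2/3)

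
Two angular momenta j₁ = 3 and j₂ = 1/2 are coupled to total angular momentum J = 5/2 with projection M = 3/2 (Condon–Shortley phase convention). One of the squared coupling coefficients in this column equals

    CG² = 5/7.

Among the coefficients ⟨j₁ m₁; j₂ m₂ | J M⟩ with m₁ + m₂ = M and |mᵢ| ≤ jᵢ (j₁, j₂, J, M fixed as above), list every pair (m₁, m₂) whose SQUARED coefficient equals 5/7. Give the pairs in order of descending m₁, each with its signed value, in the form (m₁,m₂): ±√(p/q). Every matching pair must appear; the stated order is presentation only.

(2,-1/2): +√(5/7)

Admissible pairs with m₁+m₂ = M = 3/2: (1,1/2), (2,-1/2)
  (m₁,m₂)=(2,-1/2): CG² = 5/7, CG = +√(5/7)   ← matches the target
  (m₁,m₂)=(1,1/2): CG² = 2/7, CG = −√(2/7)
Pairs with CG² = 5/7: (2,-1/2): +√(5/7)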